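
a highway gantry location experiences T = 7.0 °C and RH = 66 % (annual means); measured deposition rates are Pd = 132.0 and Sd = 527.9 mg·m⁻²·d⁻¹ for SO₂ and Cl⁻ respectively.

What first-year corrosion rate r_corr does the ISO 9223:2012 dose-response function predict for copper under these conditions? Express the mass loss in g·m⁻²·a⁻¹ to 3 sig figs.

copper: temperature factor f = +0.126·(-3.0) = -0.3780
  sulphur-dioxide contribution → 0.6348 μm/a
  chloride contribution → 0.8446 μm/a
  total first-year rate 1.479 μm/a
Convert to mass loss: 1.479 μm/a × 8.96 g/cm³ = 13.26 g·m⁻²·a⁻¹

r_corr = 13.3 g·m⁻²·a⁻¹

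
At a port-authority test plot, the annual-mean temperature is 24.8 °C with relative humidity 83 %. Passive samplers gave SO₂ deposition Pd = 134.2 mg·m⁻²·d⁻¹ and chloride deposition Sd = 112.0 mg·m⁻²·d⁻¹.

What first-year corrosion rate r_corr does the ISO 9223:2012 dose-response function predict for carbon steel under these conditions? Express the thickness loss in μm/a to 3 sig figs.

carbon steel: temperature factor f = -0.054·(14.8) = -0.7992
  sulphur-dioxide contribution → 53.49 μm/a
  chloride contribution → 79.34 μm/a
  ⇒ r_corr(carbon steel) = 132.8 μm/a

r_corr = 133 μm/a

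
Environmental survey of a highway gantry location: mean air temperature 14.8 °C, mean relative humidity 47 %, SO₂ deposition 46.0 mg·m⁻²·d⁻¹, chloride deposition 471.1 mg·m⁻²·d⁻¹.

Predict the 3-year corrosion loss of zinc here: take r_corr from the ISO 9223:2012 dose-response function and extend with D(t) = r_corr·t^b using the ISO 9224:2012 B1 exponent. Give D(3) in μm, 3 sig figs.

D(3) = 8.37 μm

zinc: f(T) = -0.071·(T−10) [T>10 °C] = -0.3408
  sulphur-dioxide contribution → 0.4297 μm/a
  chloride contribution → 2.995 μm/a
  total first-year rate 3.424 μm/a
Power-law: D(3) = r_corr · 3^0.813
  D(3) = 3.424 × 3^0.813 = 3.424 × 2.443 = 8.365 μm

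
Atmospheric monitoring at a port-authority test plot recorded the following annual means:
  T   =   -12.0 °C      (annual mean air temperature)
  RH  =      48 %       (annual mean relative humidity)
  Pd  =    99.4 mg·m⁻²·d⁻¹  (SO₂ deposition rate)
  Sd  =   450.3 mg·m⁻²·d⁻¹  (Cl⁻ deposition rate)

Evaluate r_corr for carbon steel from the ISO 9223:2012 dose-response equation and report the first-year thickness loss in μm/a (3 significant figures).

r_corr = 15.5 μm/a

carbon steel: T≤10 °C ⇒ hinge +0.150·(-12.0−10) = -3.3000
  SO₂ term: 1.77·99.4^0.52·exp(0.02·48-3.3000) = 1.864
  Sd branch = 0.102·Sd^0.62·e^(0.033·RH+0.04·T) = 13.59 μm/a
  r_corr = 1.864 + 13.59 = 15.45 μm/a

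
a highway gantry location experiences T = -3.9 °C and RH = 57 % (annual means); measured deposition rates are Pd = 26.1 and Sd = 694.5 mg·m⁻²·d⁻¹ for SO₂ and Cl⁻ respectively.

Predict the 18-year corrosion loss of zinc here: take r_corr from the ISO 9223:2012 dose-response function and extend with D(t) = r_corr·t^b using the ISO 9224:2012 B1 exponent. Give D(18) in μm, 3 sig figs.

zinc: temperature factor f = +0.038·(-13.9) = -0.5282
  Pd branch = 0.0129·Pd^0.44·e^(0.046·RH+f) = 0.4398 μm/a
  Sd branch = 0.0175·Sd^0.57·e^(0.008·RH+0.085·T) = 0.8258 μm/a
  r_corr = 0.4398 + 0.8258 = 1.266 μm/a
Power-law: D(18) = r_corr · 18^0.813
  D(18) = 1.266 × 18^0.813 = 1.266 × 10.48 = 13.27 μm

D(18) = 13.3 μm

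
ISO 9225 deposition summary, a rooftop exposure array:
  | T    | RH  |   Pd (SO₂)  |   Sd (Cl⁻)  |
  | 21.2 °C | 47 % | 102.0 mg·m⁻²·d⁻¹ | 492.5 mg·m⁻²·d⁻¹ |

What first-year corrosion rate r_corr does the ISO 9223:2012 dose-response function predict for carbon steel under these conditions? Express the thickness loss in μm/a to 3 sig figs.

carbon steel: f(T) = -0.054·(T−10) [T>10 °C] = -0.6048
  SO₂ term: 1.77·102.0^0.52·exp(0.02·47-0.6048) = 27.42
  Cl⁻ term: 0.102·492.5^0.62·exp(0.033·47+0.04·21.2) = 52.45
  r_corr = 27.42 + 52.45 = 79.87 μm/a

r_corr = 79.9 μm/a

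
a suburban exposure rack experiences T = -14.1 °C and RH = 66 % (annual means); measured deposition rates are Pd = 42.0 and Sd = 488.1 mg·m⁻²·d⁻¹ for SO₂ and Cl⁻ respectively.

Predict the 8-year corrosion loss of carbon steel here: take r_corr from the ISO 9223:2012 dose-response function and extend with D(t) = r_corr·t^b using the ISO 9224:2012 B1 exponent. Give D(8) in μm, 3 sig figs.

D(8) = 74.3 μm

carbon steel: f(T) = +0.150·(T−10) [T≤10 °C] = -3.6150
  sulphur-dioxide contribution → 1.246 μm/a
  chloride contribution → 23.79 μm/a
  ⇒ r_corr(carbon steel) = 25.04 μm/a
Power-law: D(8) = r_corr · 8^0.523
  D(8) = 25.04 × 8^0.523 = 25.04 × 2.967 = 74.29 μm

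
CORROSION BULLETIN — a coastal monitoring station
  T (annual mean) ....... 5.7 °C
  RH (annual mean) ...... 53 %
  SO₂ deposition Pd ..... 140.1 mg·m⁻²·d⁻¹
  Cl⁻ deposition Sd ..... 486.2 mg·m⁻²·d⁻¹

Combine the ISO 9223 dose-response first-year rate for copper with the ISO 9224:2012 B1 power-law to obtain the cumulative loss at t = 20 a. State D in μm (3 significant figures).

D(20) = 5.45 μm

copper: temperature factor f = +0.126·(-4.3) = -0.5418
  sulphur-dioxide contribution → 0.2541 μm/a
  chloride contribution → 0.4854 μm/a
  total first-year rate 0.7395 μm/a
Power-law: D(20) = r_corr · 20^0.667
  D(20) = 0.7395 × 20^0.667 = 0.7395 × 7.375 = 5.454 μm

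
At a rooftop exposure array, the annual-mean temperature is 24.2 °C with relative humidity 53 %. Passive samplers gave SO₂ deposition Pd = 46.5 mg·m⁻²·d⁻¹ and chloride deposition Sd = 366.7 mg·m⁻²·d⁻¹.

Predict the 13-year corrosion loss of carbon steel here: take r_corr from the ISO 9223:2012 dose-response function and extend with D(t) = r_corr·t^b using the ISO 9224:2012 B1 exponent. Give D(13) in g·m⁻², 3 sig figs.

D(13) = 2.33e+03 g·m⁻²

carbon steel: f(T) = -0.054·(T−10) [T>10 °C] = -0.7668
  Pd branch = 1.77·Pd^0.52·e^(0.02·RH+f) = 17.47 μm/a
  Sd branch = 0.102·Sd^0.62·e^(0.033·RH+0.04·T) = 60.04 μm/a
  r_corr = 17.47 + 60.04 = 77.52 μm/a
Power-law: D(13) = r_corr · 13^0.523
  D(13) = 77.52 × 13^0.523 = 77.52 × 3.825 = 296.5 μm
  Mass loss = 296.5 μm × 7.85 g/cm³ = 2327 g·m⁻²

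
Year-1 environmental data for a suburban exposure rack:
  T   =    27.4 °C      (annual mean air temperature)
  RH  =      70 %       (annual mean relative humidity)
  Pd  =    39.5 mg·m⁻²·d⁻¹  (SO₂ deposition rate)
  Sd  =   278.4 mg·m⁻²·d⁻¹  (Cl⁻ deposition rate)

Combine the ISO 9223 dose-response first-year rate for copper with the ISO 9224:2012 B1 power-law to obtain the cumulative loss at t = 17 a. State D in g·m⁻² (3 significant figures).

copper: temperature factor f = -0.080·(17.4) = -1.3920
  Pd branch = 0.0053·Pd^0.26·e^(0.059·RH+f) = 0.2131 μm/a
  Sd branch = 0.01025·Sd^0.27·e^(0.036·RH+0.049·T) = 2.23 μm/a
  sum: 0.2131 + 2.23 → r_corr = 2.443 μm/a
ISO 9224: D(t) = r_corr · t^b with b = 0.667 (copper, B1)
  D(17) = 2.443 × 17^0.667 = 2.443 × 6.618 = 16.17 μm
  Mass loss = 16.17 μm × 8.96 g/cm³ = 144.9 g·m⁻²

D(17) = 145 g·m⁻²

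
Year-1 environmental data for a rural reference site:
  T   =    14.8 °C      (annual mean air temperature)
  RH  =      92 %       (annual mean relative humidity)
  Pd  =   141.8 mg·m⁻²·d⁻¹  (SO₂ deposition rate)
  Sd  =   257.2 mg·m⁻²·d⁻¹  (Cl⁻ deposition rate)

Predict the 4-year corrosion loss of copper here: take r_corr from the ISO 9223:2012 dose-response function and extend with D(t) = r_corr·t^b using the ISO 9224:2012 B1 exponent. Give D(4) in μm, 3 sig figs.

D(4) = 14.1 μm

copper: temperature factor f = -0.080·(4.8) = -0.3840
  sulphur-dioxide contribution → 2.981 μm/a
  chloride contribution → 2.599 μm/a
  ⇒ r_corr(copper) = 5.58 μm/a
Power-law: D(4) = r_corr · 4^0.667
  D(4) = 5.58 × 4^0.667 = 5.58 × 2.521 = 14.07 μm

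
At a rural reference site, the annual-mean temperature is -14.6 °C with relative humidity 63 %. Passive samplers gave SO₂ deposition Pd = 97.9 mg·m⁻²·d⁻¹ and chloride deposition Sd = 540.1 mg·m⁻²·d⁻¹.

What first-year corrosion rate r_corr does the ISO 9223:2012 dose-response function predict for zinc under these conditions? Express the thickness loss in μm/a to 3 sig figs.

zinc: temperature factor f = +0.038·(-24.6) = -0.9348
  Pd branch = 0.0129·Pd^0.44·e^(0.046·RH+f) = 0.6905 μm/a
  Cl⁻ term: 0.0175·540.1^0.57·exp(0.008·63+0.085·-14.6) = 0.3023
  r_corr = 0.6905 + 0.3023 = 0.9928 μm/a

r_corr = 0.993 μm/a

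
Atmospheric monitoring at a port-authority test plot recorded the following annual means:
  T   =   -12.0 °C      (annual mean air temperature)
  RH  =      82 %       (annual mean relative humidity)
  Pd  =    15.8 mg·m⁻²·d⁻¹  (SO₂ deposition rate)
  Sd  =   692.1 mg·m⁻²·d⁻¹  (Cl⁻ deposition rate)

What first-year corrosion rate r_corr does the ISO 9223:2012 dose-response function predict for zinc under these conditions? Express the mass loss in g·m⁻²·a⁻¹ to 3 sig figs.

r_corr = 9.46 g·m⁻²·a⁻¹

zinc: T≤10 °C ⇒ hinge +0.038·(-12.0−10) = -0.8360
  Pd branch = 0.0129·Pd^0.44·e^(0.046·RH+f) = 0.8186 μm/a
  Sd branch = 0.0175·Sd^0.57·e^(0.008·RH+0.085·T) = 0.5057 μm/a
  sum: 0.8186 + 0.5057 → r_corr = 1.324 μm/a
Convert to mass loss: 1.324 μm/a × 7.14 g/cm³ = 9.455 g·m⁻²·a⁻¹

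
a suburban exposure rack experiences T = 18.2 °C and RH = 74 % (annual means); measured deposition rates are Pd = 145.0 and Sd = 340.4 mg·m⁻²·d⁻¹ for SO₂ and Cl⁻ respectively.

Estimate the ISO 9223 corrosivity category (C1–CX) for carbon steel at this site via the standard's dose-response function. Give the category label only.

C5

carbon steel: f(T) = -0.054·(T−10) [T>10 °C] = -0.4428
  SO₂ term: 1.77·145.0^0.52·exp(0.02·74-0.4428) = 66.43
  Cl⁻ term: 0.102·340.4^0.62·exp(0.033·74+0.04·18.2) = 90.19
  sum: 66.43 + 90.19 → r_corr = 156.6 μm/a
ISO 9223 Table 2 (carbon steel): 80 < 157 ≤ 200 μm/a ⇒ C5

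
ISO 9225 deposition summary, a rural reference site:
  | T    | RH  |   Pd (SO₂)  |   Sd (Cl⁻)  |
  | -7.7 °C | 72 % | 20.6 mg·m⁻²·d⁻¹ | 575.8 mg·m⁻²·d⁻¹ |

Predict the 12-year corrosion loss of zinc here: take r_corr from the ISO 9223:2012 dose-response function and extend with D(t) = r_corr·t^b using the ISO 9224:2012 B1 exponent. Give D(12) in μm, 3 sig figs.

zinc: temperature factor f = +0.038·(-17.7) = -0.6726
  Pd branch = 0.0129·Pd^0.44·e^(0.046·RH+f) = 0.6839 μm/a
  Sd branch = 0.0175·Sd^0.57·e^(0.008·RH+0.085·T) = 0.6058 μm/a
  r_corr = 0.6839 + 0.6058 = 1.29 μm/a
Long-term exponent b (ISO 9224 Table 2, B1) = 0.813
  D(12) = 1.29 × 12^0.813 = 1.29 × 7.54 = 9.724 μm

D(12) = 9.72 μm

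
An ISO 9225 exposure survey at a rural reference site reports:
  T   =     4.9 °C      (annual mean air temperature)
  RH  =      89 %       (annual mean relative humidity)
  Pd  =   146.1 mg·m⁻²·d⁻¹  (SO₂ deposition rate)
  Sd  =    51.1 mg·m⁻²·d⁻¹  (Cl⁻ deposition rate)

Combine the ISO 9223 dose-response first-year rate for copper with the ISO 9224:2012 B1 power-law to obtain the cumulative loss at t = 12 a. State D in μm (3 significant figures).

D(12) = 15.1 μm

copper: temperature factor f = +0.126·(-5.1) = -0.6426
  sulphur-dioxide contribution → 1.943 μm/a
  chloride contribution → 0.9284 μm/a
  total first-year rate 2.872 μm/a
Power-law: D(12) = r_corr · 12^0.667
  D(12) = 2.872 × 12^0.667 = 2.872 × 5.246 = 15.06 μm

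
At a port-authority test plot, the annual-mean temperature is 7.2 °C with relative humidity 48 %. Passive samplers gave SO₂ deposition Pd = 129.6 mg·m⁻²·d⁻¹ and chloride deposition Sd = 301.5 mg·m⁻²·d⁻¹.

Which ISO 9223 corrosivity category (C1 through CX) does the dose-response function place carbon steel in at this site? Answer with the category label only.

carbon steel: f(T) = +0.150·(T−10) [T≤10 °C] = -0.4200
  SO₂ term: 1.77·129.6^0.52·exp(0.02·48-0.4200) = 38.11
  Sd branch = 0.102·Sd^0.62·e^(0.033·RH+0.04·T) = 22.84 μm/a
  sum: 38.11 + 22.84 → r_corr = 60.95 μm/a
Category bounds: 50…80 μm/a bracket r_corr ⇒ C4

C4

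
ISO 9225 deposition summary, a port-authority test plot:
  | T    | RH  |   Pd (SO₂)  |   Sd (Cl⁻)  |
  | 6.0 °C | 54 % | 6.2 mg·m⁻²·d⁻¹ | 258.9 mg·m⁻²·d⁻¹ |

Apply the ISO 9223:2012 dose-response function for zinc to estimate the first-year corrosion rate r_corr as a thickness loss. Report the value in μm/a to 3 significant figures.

zinc: f(T) = +0.038·(T−10) [T≤10 °C] = -0.1520
  Pd branch = 0.0129·Pd^0.44·e^(0.046·RH+f) = 0.2965 μm/a
  Cl⁻ term: 0.0175·258.9^0.57·exp(0.008·54+0.085·6.0) = 1.066
  sum: 0.2965 + 1.066 → r_corr = 1.362 μm/a

r_corr = 1.36 μm/a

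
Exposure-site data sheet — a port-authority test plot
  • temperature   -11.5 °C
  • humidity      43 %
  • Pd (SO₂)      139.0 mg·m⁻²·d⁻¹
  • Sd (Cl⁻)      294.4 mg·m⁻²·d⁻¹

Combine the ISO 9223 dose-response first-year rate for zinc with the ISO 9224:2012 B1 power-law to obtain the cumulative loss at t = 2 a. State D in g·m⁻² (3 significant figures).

D(2) = 7.51 g·m⁻²

zinc: T≤10 °C ⇒ hinge +0.038·(-11.5−10) = -0.8170
  sulphur-dioxide contribution → 0.3612 μm/a
  chloride contribution → 0.2373 μm/a
  ⇒ r_corr(zinc) = 0.5984 μm/a
ISO 9224: D(t) = r_corr · t^b with b = 0.813 (zinc, B1)
  D(2) = 0.5984 × 2^0.813 = 0.5984 × 1.757 = 1.051 μm
  Mass loss = 1.051 μm × 7.14 g/cm³ = 7.507 g·m⁻²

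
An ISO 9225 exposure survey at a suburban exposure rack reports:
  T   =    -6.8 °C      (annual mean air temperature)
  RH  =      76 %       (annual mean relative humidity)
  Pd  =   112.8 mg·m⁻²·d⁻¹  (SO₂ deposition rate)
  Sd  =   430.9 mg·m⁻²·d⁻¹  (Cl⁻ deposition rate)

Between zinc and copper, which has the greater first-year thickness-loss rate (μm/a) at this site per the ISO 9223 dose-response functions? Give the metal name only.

zinc: T≤10 °C ⇒ hinge +0.038·(-6.8−10) = -0.6384
  SO₂ term: 0.0129·112.8^0.44·exp(0.046·76-0.6384) = 1.797
  Cl⁻ term: 0.0175·430.9^0.57·exp(0.008·76+0.085·-6.8) = 0.5723
  r_corr = 1.797 + 0.5723 = 2.37 μm/a
copper: T≤10 °C ⇒ hinge +0.126·(-6.8−10) = -2.1168
  SO₂ term: 0.0053·112.8^0.26·exp(0.059·76-2.1168) = 0.1932
  Sd branch = 0.01025·Sd^0.27·e^(0.036·RH+0.049·T) = 0.5828 μm/a
  r_corr = 0.1932 + 0.5828 = 0.776 μm/a
Ordering by μm/a: zinc (2.37) > copper (0.776)

zinc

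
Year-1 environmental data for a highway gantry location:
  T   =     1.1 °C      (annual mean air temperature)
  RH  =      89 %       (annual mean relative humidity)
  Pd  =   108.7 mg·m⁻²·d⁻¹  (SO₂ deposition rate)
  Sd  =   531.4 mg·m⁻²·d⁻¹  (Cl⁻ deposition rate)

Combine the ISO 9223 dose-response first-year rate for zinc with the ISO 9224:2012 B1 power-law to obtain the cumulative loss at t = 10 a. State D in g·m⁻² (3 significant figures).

zinc: f(T) = +0.038·(T−10) [T≤10 °C] = -0.3382
  SO₂ term: 0.0129·108.7^0.44·exp(0.046·89-0.3382) = 4.342
  Sd branch = 0.0175·Sd^0.57·e^(0.008·RH+0.085·T) = 1.401 μm/a
  sum: 4.342 + 1.401 → r_corr = 5.742 μm/a
Power-law: D(10) = r_corr · 10^0.813
  D(10) = 5.742 × 10^0.813 = 5.742 × 6.501 = 37.33 μm
  Mass loss = 37.33 μm × 7.14 g/cm³ = 266.6 g·m⁻²

D(10) = 267 g·m⁻²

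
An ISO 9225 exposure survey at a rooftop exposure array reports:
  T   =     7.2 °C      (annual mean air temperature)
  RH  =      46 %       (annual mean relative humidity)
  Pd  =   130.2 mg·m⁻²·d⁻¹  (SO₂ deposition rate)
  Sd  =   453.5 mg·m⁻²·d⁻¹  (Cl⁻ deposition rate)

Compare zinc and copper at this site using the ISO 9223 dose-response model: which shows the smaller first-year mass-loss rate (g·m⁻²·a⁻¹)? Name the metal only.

zinc: f(T) = +0.038·(T−10) [T≤10 °C] = -0.1064
  SO₂ term: 0.0129·130.2^0.44·exp(0.046·46-0.1064) = 0.8199
  Cl⁻ term: 0.0175·453.5^0.57·exp(0.008·46+0.085·7.2) = 1.524
  sum: 0.8199 + 1.524 → r_corr = 2.344 μm/a
  mass loss = 2.344 μm/a × 7.14 g/cm³ = 16.73 g·m⁻²·a⁻¹
copper: f(T) = +0.126·(T−10) [T≤10 °C] = -0.3528
  SO₂ term: 0.0053·130.2^0.26·exp(0.059·46-0.3528) = 0.1993
  Sd branch = 0.01025·Sd^0.27·e^(0.036·RH+0.049·T) = 0.3985 μm/a
  sum: 0.1993 + 0.3985 → r_corr = 0.5978 μm/a
  mass loss = 0.5978 μm/a × 8.96 g/cm³ = 5.356 g·m⁻²·a⁻¹
Ordering by g·m⁻²·a⁻¹: zinc (16.7) > copper (5.36)

copper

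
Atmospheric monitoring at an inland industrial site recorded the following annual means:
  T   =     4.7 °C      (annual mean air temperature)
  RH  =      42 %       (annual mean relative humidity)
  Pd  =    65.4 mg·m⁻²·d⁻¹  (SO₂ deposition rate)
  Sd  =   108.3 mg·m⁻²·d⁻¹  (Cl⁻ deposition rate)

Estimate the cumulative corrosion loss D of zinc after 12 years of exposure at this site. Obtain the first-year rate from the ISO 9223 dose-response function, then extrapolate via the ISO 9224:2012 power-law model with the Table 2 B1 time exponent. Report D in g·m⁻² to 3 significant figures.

zinc: temperature factor f = +0.038·(-5.3) = -0.2014
  sulphur-dioxide contribution → 0.4582 μm/a
  chloride contribution → 0.5275 μm/a
  ⇒ r_corr(zinc) = 0.9857 μm/a
Long-term exponent b (ISO 9224 Table 2, B1) = 0.813
  D(12) = 0.9857 × 12^0.813 = 0.9857 × 7.54 = 7.432 μm
  Mass loss = 7.432 μm × 7.14 g/cm³ = 53.06 g·m⁻²

D(12) = 53.1 g·m⁻²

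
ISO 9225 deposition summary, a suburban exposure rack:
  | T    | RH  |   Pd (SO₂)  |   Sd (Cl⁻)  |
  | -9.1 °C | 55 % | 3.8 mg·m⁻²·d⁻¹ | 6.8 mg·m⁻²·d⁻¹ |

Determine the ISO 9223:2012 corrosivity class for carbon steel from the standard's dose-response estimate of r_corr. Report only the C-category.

carbon steel: T≤10 °C ⇒ hinge +0.150·(-9.1−10) = -2.8650
  sulphur-dioxide contribution → 0.6066 μm/a
  chloride contribution → 1.429 μm/a
  total first-year rate 2.035 μm/a
Category bounds: 1.3…25 μm/a bracket r_corr ⇒ C2

C2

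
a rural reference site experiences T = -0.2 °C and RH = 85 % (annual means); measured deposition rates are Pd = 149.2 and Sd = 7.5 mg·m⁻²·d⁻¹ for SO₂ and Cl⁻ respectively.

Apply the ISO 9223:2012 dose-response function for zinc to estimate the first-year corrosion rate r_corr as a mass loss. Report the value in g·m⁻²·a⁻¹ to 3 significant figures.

r_corr = 29.0 g·m⁻²·a⁻¹

zinc: f(T) = +0.038·(T−10) [T≤10 °C] = -0.3876
  sulphur-dioxide contribution → 3.952 μm/a
  chloride contribution → 0.1071 μm/a
  total first-year rate 4.059 μm/a
Convert to mass loss: 4.059 μm/a × 7.14 g/cm³ = 28.98 g·m⁻²·a⁻¹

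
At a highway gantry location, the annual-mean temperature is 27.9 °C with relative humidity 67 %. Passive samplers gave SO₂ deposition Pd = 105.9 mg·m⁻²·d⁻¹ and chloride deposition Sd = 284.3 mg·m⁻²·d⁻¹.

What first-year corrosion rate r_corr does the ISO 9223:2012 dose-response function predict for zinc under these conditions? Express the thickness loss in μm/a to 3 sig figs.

zinc: T>10 °C ⇒ hinge -0.071·(27.9−10) = -1.2709
  SO₂ term: 0.0129·105.9^0.44·exp(0.046·67-1.2709) = 0.6139
  Cl⁻ term: 0.0175·284.3^0.57·exp(0.008·67+0.085·27.9) = 8.024
  r_corr = 0.6139 + 8.024 = 8.638 μm/a

r_corr = 8.64 μm/a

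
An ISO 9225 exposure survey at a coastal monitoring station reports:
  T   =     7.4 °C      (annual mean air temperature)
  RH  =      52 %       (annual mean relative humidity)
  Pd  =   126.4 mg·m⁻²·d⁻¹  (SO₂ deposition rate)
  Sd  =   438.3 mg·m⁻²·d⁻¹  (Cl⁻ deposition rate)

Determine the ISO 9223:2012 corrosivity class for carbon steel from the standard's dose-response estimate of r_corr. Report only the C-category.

carbon steel: f(T) = +0.150·(T−10) [T≤10 °C] = -0.3900
  sulphur-dioxide contribution → 41.99 μm/a
  chloride contribution → 33.14 μm/a
  total first-year rate 75.13 μm/a
Category bounds: 50…80 μm/a bracket r_corr ⇒ C4

C4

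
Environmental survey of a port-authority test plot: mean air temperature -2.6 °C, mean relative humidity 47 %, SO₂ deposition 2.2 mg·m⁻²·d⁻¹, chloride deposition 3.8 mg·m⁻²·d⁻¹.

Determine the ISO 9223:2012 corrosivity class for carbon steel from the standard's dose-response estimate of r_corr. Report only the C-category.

C2

carbon steel: temperature factor f = +0.150·(-12.6) = -1.8900
  Pd branch = 1.77·Pd^0.52·e^(0.02·RH+f) = 1.031 μm/a
  Sd branch = 0.102·Sd^0.62·e^(0.033·RH+0.04·T) = 0.992 μm/a
  sum: 1.031 + 0.992 → r_corr = 2.023 μm/a
2.02 μm/a falls in (1.3, 25] for carbon steel → category C2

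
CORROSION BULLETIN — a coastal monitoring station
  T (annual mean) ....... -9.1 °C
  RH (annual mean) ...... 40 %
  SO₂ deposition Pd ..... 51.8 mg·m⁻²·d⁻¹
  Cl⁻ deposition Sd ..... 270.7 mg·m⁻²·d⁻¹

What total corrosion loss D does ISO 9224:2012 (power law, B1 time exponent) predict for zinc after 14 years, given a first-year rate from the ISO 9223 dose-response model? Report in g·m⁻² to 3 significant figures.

zinc: f(T) = +0.038·(T−10) [T≤10 °C] = -0.7258
  sulphur-dioxide contribution → 0.2232 μm/a
  chloride contribution → 0.2708 μm/a
  ⇒ r_corr(zinc) = 0.494 μm/a
Long-term exponent b (ISO 9224 Table 2, B1) = 0.813
  D(14) = 0.494 × 14^0.813 = 0.494 × 8.547 = 4.222 μm
  Mass loss = 4.222 μm × 7.14 g/cm³ = 30.15 g·m⁻²

D(14) = 30.1 g·m⁻²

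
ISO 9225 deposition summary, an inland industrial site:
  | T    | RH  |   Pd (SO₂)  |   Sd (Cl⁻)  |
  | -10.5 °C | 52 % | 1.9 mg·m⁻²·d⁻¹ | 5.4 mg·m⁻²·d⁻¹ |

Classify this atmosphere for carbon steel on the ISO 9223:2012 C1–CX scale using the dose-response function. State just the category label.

carbon steel: temperature factor f = +0.150·(-20.5) = -3.0750
  Pd branch = 1.77·Pd^0.52·e^(0.02·RH+f) = 0.323 μm/a
  Cl⁻ term: 0.102·5.4^0.62·exp(0.033·52+0.04·-10.5) = 1.061
  sum: 0.323 + 1.061 → r_corr = 1.383 μm/a
ISO 9223 Table 2 (carbon steel): 1.3 < 1.38 ≤ 25 μm/a ⇒ C2

C2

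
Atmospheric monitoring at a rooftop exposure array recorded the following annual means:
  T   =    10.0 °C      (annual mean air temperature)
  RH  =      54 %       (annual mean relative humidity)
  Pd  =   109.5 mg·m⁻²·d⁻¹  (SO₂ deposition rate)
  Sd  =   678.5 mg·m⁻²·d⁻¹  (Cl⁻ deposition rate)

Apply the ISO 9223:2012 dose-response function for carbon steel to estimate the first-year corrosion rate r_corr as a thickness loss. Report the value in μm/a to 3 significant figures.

r_corr = 111 μm/a

carbon steel: f(T) = +0.150·(T−10) [T≤10 °C] = +0.0000
  Pd branch = 1.77·Pd^0.52·e^(0.02·RH+f) = 59.91 μm/a
  Sd branch = 0.102·Sd^0.62·e^(0.033·RH+0.04·T) = 51.5 μm/a
  r_corr = 59.91 + 51.5 = 111.4 μm/a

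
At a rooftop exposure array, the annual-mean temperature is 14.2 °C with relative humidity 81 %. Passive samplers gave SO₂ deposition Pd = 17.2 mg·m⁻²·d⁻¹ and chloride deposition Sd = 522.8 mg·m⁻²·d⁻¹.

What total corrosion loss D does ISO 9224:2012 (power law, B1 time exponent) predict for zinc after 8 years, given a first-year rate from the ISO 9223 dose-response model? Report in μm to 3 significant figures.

D(8) = 29.0 μm

zinc: f(T) = -0.071·(T−10) [T>10 °C] = -0.2982
  Pd branch = 0.0129·Pd^0.44·e^(0.046·RH+f) = 1.39 μm/a
  Sd branch = 0.0175·Sd^0.57·e^(0.008·RH+0.085·T) = 3.964 μm/a
  r_corr = 1.39 + 3.964 = 5.353 μm/a
Power-law: D(8) = r_corr · 8^0.813
  D(8) = 5.353 × 8^0.813 = 5.353 × 5.423 = 29.03 μm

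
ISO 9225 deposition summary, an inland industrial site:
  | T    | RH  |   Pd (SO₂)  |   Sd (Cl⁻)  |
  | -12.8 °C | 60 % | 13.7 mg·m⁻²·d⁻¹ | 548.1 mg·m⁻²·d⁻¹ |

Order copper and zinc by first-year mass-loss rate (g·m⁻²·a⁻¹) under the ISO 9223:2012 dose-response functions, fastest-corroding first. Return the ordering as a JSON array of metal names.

copper: f(T) = +0.126·(T−10) [T≤10 °C] = -2.8728
  SO₂ term: 0.0053·13.7^0.26·exp(0.059·60-2.8728) = 0.0204
  Cl⁻ term: 0.01025·548.1^0.27·exp(0.036·60+0.049·-12.8) = 0.2606
  sum: 0.0204 + 0.2606 → r_corr = 0.281 μm/a
  mass loss = 0.281 μm/a × 8.96 g/cm³ = 2.517 g·m⁻²·a⁻¹
zinc: temperature factor f = +0.038·(-22.8) = -0.8664
  Pd branch = 0.0129·Pd^0.44·e^(0.046·RH+f) = 0.2711 μm/a
  Cl⁻ term: 0.0175·548.1^0.57·exp(0.008·60+0.085·-12.8) = 0.3468
  sum: 0.2711 + 0.3468 → r_corr = 0.6179 μm/a
  mass loss = 0.6179 μm/a × 7.14 g/cm³ = 4.412 g·m⁻²·a⁻¹
Ordering by g·m⁻²·a⁻¹: zinc (4.41) > copper (2.52)

["zinc", "copper"]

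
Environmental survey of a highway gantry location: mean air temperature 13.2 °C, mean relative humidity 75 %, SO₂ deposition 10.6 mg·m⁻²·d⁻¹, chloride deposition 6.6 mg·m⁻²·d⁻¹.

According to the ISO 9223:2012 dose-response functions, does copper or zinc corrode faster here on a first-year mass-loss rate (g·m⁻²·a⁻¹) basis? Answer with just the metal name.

copper

copper: f(T) = -0.080·(T−10) [T>10 °C] = -0.2560
  SO₂ term: 0.0053·10.6^0.26·exp(0.059·75-0.2560) = 0.633
  Cl⁻ term: 0.01025·6.6^0.27·exp(0.036·75+0.049·13.2) = 0.4847
  sum: 0.633 + 0.4847 → r_corr = 1.118 μm/a
  mass loss = 1.118 μm/a × 8.96 g/cm³ = 10.02 g·m⁻²·a⁻¹
zinc: f(T) = -0.071·(T−10) [T>10 °C] = -0.2272
  SO₂ term: 0.0129·10.6^0.44·exp(0.046·75-0.2272) = 0.9149
  Cl⁻ term: 0.0175·6.6^0.57·exp(0.008·75+0.085·13.2) = 0.2871
  sum: 0.9149 + 0.2871 → r_corr = 1.202 μm/a
  mass loss = 1.202 μm/a × 7.14 g/cm³ = 8.582 g·m⁻²·a⁻¹
Ordering by g·m⁻²·a⁻¹: copper (10) > zinc (8.58)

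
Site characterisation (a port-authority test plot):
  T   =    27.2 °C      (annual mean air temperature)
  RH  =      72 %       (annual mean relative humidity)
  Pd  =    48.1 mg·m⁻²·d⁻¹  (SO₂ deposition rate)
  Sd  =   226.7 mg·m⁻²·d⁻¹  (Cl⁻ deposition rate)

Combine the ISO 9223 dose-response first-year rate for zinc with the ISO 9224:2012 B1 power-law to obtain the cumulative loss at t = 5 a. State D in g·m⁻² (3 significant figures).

D(5) = 198 g·m⁻²

zinc: T>10 °C ⇒ hinge -0.071·(27.2−10) = -1.2212
  SO₂ term: 0.0129·48.1^0.44·exp(0.046·72-1.2212) = 0.5738
  Cl⁻ term: 0.0175·226.7^0.57·exp(0.008·72+0.085·27.2) = 6.917
  sum: 0.5738 + 6.917 → r_corr = 7.49 μm/a
Power-law: D(5) = r_corr · 5^0.813
  D(5) = 7.49 × 5^0.813 = 7.49 × 3.701 = 27.72 μm
  Mass loss = 27.72 μm × 7.14 g/cm³ = 197.9 g·m⁻²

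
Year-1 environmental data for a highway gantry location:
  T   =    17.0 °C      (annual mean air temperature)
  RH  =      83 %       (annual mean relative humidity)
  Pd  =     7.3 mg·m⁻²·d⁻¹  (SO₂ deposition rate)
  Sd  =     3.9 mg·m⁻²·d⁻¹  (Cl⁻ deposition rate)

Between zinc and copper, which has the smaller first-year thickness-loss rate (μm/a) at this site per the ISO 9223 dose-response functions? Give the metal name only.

zinc

zinc: temperature factor f = -0.071·(7.0) = -0.4970
  SO₂ term: 0.0129·7.3^0.44·exp(0.046·83-0.4970) = 0.8565
  Sd branch = 0.0175·Sd^0.57·e^(0.008·RH+0.085·T) = 0.3132 μm/a
  sum: 0.8565 + 0.3132 → r_corr = 1.17 μm/a
copper: f(T) = -0.080·(T−10) [T>10 °C] = -0.5600
  SO₂ term: 0.0053·7.3^0.26·exp(0.059·83-0.5600) = 0.6796
  Sd branch = 0.01025·Sd^0.27·e^(0.036·RH+0.049·T) = 0.6757 μm/a
  sum: 0.6796 + 0.6757 → r_corr = 1.355 μm/a
Ordering by μm/a: copper (1.36) > zinc (1.17)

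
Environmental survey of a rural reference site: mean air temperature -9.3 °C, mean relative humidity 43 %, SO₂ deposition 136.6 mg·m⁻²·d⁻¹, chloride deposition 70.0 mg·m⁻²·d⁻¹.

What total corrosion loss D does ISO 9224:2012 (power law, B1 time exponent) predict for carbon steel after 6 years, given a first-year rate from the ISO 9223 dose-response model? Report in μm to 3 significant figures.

D(6) = 17.9 μm

carbon steel: temperature factor f = +0.150·(-19.3) = -2.8950
  SO₂ term: 1.77·136.6^0.52·exp(0.02·43-2.8950) = 2.983
  Cl⁻ term: 0.102·70.0^0.62·exp(0.033·43+0.04·-9.3) = 4.048
  r_corr = 2.983 + 4.048 = 7.031 μm/a
Long-term exponent b (ISO 9224 Table 2, B1) = 0.523
  D(6) = 7.031 × 6^0.523 = 7.031 × 2.553 = 17.95 μm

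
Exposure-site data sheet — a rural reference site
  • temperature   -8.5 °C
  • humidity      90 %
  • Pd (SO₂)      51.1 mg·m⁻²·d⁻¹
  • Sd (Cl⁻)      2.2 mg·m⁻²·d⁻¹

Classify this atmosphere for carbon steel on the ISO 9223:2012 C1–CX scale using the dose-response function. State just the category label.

C2

carbon steel: T≤10 °C ⇒ hinge +0.150·(-8.5−10) = -2.7750
  SO₂ term: 1.77·51.1^0.52·exp(0.02·90-2.7750) = 5.163
  Cl⁻ term: 0.102·2.2^0.62·exp(0.033·90+0.04·-8.5) = 2.307
  sum: 5.163 + 2.307 → r_corr = 7.47 μm/a
7.47 μm/a falls in (1.3, 25] for carbon steel → category C2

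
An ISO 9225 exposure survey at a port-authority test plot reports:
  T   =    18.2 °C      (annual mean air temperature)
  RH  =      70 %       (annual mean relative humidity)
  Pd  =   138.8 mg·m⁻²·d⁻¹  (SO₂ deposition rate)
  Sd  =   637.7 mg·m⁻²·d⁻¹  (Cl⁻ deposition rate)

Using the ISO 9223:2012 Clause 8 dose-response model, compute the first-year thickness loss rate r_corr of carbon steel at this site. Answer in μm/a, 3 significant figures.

carbon steel: temperature factor f = -0.054·(8.2) = -0.4428
  Pd branch = 1.77·Pd^0.52·e^(0.02·RH+f) = 59.94 μm/a
  Sd branch = 0.102·Sd^0.62·e^(0.033·RH+0.04·T) = 116.6 μm/a
  sum: 59.94 + 116.6 → r_corr = 176.6 μm/a

r_corr = 177 μm/a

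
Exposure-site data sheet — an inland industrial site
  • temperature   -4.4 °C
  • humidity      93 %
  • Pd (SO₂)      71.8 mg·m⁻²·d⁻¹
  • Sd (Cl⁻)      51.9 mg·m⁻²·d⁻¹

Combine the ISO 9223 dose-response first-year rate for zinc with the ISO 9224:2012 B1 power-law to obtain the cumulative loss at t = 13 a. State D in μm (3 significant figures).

zinc: T≤10 °C ⇒ hinge +0.038·(-4.4−10) = -0.5472
  sulphur-dioxide contribution → 3.528 μm/a
  chloride contribution → 0.2406 μm/a
  ⇒ r_corr(zinc) = 3.769 μm/a
Power-law: D(13) = r_corr · 13^0.813
  D(13) = 3.769 × 13^0.813 = 3.769 × 8.047 = 30.33 μm

D(13) = 30.3 μm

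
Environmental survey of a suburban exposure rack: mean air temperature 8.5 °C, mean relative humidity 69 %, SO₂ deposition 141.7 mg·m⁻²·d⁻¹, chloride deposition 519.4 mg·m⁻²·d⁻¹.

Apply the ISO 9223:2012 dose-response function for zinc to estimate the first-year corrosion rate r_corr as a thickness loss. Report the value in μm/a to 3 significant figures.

r_corr = 4.79 μm/a

zinc: temperature factor f = +0.038·(-1.5) = -0.0570
  Pd branch = 0.0129·Pd^0.44·e^(0.046·RH+f) = 2.576 μm/a
  Cl⁻ term: 0.0175·519.4^0.57·exp(0.008·69+0.085·8.5) = 2.21
  sum: 2.576 + 2.21 → r_corr = 4.786 μm/a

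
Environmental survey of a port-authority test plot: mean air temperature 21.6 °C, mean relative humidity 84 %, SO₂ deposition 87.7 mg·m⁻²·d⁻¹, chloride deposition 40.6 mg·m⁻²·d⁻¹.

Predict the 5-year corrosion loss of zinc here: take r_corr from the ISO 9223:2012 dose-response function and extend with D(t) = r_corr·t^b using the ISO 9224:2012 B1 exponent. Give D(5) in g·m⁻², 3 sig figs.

D(5) = 97.9 g·m⁻²

zinc: T>10 °C ⇒ hinge -0.071·(21.6−10) = -0.8236
  Pd branch = 0.0129·Pd^0.44·e^(0.046·RH+f) = 1.932 μm/a
  Cl⁻ term: 0.0175·40.6^0.57·exp(0.008·84+0.085·21.6) = 1.775
  r_corr = 1.932 + 1.775 = 3.706 μm/a
ISO 9224: D(t) = r_corr · t^b with b = 0.813 (zinc, B1)
  D(5) = 3.706 × 5^0.813 = 3.706 × 3.701 = 13.72 μm
  Mass loss = 13.72 μm × 7.14 g/cm³ = 97.93 g·m⁻²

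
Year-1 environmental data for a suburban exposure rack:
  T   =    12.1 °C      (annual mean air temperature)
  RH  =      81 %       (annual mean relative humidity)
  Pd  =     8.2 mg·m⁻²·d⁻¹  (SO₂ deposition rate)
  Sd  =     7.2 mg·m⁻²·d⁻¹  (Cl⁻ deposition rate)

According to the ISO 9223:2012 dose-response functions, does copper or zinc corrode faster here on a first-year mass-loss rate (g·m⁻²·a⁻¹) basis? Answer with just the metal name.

copper

copper: f(T) = -0.080·(T−10) [T>10 °C] = -0.1680
  Pd branch = 0.0053·Pd^0.26·e^(0.059·RH+f) = 0.9213 μm/a
  Sd branch = 0.01025·Sd^0.27·e^(0.036·RH+0.049·T) = 0.5836 μm/a
  r_corr = 0.9213 + 0.5836 = 1.505 μm/a
  mass loss = 1.505 μm/a × 8.96 g/cm³ = 13.48 g·m⁻²·a⁻¹
zinc: f(T) = -0.071·(T−10) [T>10 °C] = -0.1491
  Pd branch = 0.0129·Pd^0.44·e^(0.046·RH+f) = 1.164 μm/a
  Sd branch = 0.0175·Sd^0.57·e^(0.008·RH+0.085·T) = 0.2883 μm/a
  r_corr = 1.164 + 0.2883 = 1.453 μm/a
  mass loss = 1.453 μm/a × 7.14 g/cm³ = 10.37 g·m⁻²·a⁻¹
Ordering by g·m⁻²·a⁻¹: copper (13.5) > zinc (10.4)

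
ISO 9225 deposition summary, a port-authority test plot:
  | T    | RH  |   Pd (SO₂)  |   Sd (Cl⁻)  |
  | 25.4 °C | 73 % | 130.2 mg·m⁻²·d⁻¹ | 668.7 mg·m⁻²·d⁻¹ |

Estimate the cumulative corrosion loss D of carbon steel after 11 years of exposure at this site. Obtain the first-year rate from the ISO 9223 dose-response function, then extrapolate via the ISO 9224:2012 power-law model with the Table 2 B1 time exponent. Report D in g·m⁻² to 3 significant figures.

D(11) = 6.01e+03 g·m⁻²

carbon steel: T>10 °C ⇒ hinge -0.054·(25.4−10) = -0.8316
  sulphur-dioxide contribution → 41.73 μm/a
  chloride contribution → 176.9 μm/a
  total first-year rate 218.6 μm/a
ISO 9224: D(t) = r_corr · t^b with b = 0.523 (carbon steel, B1)
  D(11) = 218.6 × 11^0.523 = 218.6 × 3.505 = 766.2 μm
  Mass loss = 766.2 μm × 7.85 g/cm³ = 6015 g·m⁻²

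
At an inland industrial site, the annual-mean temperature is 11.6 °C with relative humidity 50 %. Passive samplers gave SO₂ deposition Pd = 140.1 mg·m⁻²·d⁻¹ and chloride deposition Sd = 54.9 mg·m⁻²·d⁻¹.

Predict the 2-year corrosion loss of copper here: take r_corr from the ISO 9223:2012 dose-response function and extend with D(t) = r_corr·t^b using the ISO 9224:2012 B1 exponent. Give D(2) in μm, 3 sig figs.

D(2) = 1.02 μm

copper: temperature factor f = -0.080·(1.6) = -0.1280
  SO₂ term: 0.0053·140.1^0.26·exp(0.059·50-0.1280) = 0.3221
  Cl⁻ term: 0.01025·54.9^0.27·exp(0.036·50+0.049·11.6) = 0.3228
  r_corr = 0.3221 + 0.3228 = 0.6449 μm/a
Power-law: D(2) = r_corr · 2^0.667
  D(2) = 0.6449 × 2^0.667 = 0.6449 × 1.588 = 1.024 μm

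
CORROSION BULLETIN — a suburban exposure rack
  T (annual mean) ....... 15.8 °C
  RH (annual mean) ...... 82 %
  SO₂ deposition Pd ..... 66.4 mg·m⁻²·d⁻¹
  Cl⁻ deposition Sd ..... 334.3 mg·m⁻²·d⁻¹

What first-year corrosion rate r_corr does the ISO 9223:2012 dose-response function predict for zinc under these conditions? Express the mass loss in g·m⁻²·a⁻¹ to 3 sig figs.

zinc: T>10 °C ⇒ hinge -0.071·(15.8−10) = -0.4118
  sulphur-dioxide contribution → 2.353 μm/a
  chloride contribution → 3.548 μm/a
  ⇒ r_corr(zinc) = 5.901 μm/a
Convert to mass loss: 5.901 μm/a × 7.14 g/cm³ = 42.13 g·m⁻²·a⁻¹

r_corr = 42.1 g·m⁻²·a⁻¹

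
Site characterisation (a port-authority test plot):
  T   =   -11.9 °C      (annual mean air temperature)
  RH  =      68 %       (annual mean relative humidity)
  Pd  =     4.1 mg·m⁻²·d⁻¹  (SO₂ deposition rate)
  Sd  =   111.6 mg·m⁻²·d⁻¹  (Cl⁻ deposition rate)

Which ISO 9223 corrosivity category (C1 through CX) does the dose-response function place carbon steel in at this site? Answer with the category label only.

C2

carbon steel: T≤10 °C ⇒ hinge +0.150·(-11.9−10) = -3.2850
  SO₂ term: 1.77·4.1^0.52·exp(0.02·68-3.2850) = 0.5378
  Cl⁻ term: 0.102·111.6^0.62·exp(0.033·68+0.04·-11.9) = 11.12
  r_corr = 0.5378 + 11.12 = 11.65 μm/a
11.7 μm/a falls in (1.3, 25] for carbon steel → category C2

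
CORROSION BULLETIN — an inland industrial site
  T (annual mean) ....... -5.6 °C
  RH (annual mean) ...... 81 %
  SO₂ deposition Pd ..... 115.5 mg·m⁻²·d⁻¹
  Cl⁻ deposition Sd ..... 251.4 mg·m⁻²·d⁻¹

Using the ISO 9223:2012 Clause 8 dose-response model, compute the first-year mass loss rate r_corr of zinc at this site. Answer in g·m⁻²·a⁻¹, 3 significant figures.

r_corr = 20.5 g·m⁻²·a⁻¹

zinc: f(T) = +0.038·(T−10) [T≤10 °C] = -0.5928
  Pd branch = 0.0129·Pd^0.44·e^(0.046·RH+f) = 2.393 μm/a
  Sd branch = 0.0175·Sd^0.57·e^(0.008·RH+0.085·T) = 0.4852 μm/a
  sum: 2.393 + 0.4852 → r_corr = 2.878 μm/a
Convert to mass loss: 2.878 μm/a × 7.14 g/cm³ = 20.55 g·m⁻²·a⁻¹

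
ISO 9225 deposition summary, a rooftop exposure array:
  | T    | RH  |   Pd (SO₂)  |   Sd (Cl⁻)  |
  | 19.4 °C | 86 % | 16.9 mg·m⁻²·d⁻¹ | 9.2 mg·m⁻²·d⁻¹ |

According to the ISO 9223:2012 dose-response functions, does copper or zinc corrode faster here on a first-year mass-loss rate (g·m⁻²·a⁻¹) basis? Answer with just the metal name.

copper

copper: T>10 °C ⇒ hinge -0.080·(19.4−10) = -0.7520
  sulphur-dioxide contribution → 0.8328 μm/a
  chloride contribution → 1.067 μm/a
  total first-year rate 1.9 μm/a
  mass loss = 1.9 μm/a × 8.96 g/cm³ = 17.03 g·m⁻²·a⁻¹
zinc: temperature factor f = -0.071·(9.4) = -0.6674
  sulphur-dioxide contribution → 1.2 μm/a
  chloride contribution → 0.6417 μm/a
  ⇒ r_corr(zinc) = 1.841 μm/a
  mass loss = 1.841 μm/a × 7.14 g/cm³ = 13.15 g·m⁻²·a⁻¹
Ordering by g·m⁻²·a⁻¹: copper (17) > zinc (13.1)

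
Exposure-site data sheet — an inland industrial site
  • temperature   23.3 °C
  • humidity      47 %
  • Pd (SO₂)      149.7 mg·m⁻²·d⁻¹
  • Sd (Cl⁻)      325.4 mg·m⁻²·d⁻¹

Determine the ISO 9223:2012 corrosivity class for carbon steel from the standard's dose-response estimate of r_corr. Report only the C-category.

C4

carbon steel: f(T) = -0.054·(T−10) [T>10 °C] = -0.7182
  Pd branch = 1.77·Pd^0.52·e^(0.02·RH+f) = 29.88 μm/a
  Cl⁻ term: 0.102·325.4^0.62·exp(0.033·47+0.04·23.3) = 44.12
  sum: 29.88 + 44.12 → r_corr = 74 μm/a
Category bounds: 50…80 μm/a bracket r_corr ⇒ C4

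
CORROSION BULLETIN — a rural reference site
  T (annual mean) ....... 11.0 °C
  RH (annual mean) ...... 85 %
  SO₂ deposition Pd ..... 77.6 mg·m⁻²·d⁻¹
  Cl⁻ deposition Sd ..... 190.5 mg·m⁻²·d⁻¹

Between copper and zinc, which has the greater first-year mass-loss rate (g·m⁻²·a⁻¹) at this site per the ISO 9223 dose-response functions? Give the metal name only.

zinc

copper: f(T) = -0.080·(T−10) [T>10 °C] = -0.0800
  sulphur-dioxide contribution → 2.285 μm/a
  chloride contribution → 1.546 μm/a
  ⇒ r_corr(copper) = 3.831 μm/a
  mass loss = 3.831 μm/a × 8.96 g/cm³ = 34.33 g·m⁻²·a⁻¹
zinc: temperature factor f = -0.071·(1.0) = -0.0710
  sulphur-dioxide contribution → 4.068 μm/a
  chloride contribution → 1.754 μm/a
  total first-year rate 5.822 μm/a
  mass loss = 5.822 μm/a × 7.14 g/cm³ = 41.57 g·m⁻²·a⁻¹
Ordering by g·m⁻²·a⁻¹: zinc (41.6) > copper (34.3)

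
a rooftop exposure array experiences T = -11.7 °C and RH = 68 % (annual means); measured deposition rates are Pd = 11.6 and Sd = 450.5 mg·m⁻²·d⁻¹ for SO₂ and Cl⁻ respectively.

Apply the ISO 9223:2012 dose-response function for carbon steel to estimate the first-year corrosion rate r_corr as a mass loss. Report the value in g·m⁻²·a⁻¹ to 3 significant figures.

carbon steel: temperature factor f = +0.150·(-21.7) = -3.2550
  Pd branch = 1.77·Pd^0.52·e^(0.02·RH+f) = 0.9517 μm/a
  Cl⁻ term: 0.102·450.5^0.62·exp(0.033·68+0.04·-11.7) = 26.62
  sum: 0.9517 + 26.62 → r_corr = 27.57 μm/a
Convert to mass loss: 27.57 μm/a × 7.85 g/cm³ = 216.4 g·m⁻²·a⁻¹

r_corr = 216 g·m⁻²·a⁻¹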